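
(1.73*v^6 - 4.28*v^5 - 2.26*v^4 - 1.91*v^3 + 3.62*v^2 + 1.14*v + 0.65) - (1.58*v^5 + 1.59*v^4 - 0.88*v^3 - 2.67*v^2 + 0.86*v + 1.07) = 1.73*v^6 - 5.86*v^5 - 3.85*v^4 - 1.03*v^3 + 6.29*v^2 + 0.28*v - 0.42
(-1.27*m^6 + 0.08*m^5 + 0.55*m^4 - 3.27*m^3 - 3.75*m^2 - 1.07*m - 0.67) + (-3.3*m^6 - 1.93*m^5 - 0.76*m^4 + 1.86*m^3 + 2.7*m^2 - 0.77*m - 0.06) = -4.57*m^6 - 1.85*m^5 - 0.21*m^4 - 1.41*m^3 - 1.05*m^2 - 1.84*m - 0.73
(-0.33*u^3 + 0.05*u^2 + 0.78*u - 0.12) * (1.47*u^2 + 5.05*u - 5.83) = -0.4851*u^5 - 1.593*u^4 + 3.323*u^3 + 3.4711*u^2 - 5.1534*u + 0.6996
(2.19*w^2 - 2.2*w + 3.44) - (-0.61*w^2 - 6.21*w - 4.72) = 2.8*w^2 + 4.01*w + 8.16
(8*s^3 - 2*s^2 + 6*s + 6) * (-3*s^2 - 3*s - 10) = -24*s^5 - 18*s^4 - 92*s^3 - 16*s^2 - 78*s - 60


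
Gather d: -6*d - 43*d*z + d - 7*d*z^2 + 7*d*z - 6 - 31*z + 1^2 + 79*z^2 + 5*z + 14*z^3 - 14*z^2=d*(-7*z^2 - 36*z - 5) + 14*z^3 + 65*z^2 - 26*z - 5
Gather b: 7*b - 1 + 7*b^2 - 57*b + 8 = 7*b^2 - 50*b + 7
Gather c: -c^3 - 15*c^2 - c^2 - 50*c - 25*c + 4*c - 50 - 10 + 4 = -c^3 - 16*c^2 - 71*c - 56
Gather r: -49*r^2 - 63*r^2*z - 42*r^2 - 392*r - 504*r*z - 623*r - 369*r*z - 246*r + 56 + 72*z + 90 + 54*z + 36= r^2*(-63*z - 91) + r*(-873*z - 1261) + 126*z + 182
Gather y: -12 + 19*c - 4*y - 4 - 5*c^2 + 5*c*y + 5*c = -5*c^2 + 24*c + y*(5*c - 4) - 16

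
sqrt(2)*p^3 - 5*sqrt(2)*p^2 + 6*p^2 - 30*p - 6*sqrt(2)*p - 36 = (p - 6)*(p + 3*sqrt(2))*(sqrt(2)*p + sqrt(2))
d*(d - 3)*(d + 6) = d^3 + 3*d^2 - 18*d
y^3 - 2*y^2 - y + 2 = (y - 2)*(y - 1)*(y + 1)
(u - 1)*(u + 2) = u^2 + u - 2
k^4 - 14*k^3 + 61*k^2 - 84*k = k*(k - 7)*(k - 4)*(k - 3)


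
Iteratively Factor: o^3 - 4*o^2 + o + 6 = (o - 2)*(o^2 - 2*o - 3) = (o - 2)*(o + 1)*(o - 3)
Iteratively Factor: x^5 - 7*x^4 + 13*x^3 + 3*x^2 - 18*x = (x - 3)*(x^4 - 4*x^3 + x^2 + 6*x) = (x - 3)*(x - 2)*(x^3 - 2*x^2 - 3*x) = (x - 3)*(x - 2)*(x + 1)*(x^2 - 3*x) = (x - 3)^2*(x - 2)*(x + 1)*(x)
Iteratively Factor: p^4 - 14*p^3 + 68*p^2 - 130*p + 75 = (p - 5)*(p^3 - 9*p^2 + 23*p - 15) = (p - 5)*(p - 1)*(p^2 - 8*p + 15) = (p - 5)*(p - 3)*(p - 1)*(p - 5)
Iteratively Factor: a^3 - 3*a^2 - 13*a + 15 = (a - 1)*(a^2 - 2*a - 15) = (a - 1)*(a + 3)*(a - 5)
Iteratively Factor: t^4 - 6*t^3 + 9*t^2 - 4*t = (t)*(t^3 - 6*t^2 + 9*t - 4) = t*(t - 1)*(t^2 - 5*t + 4) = t*(t - 1)^2*(t - 4)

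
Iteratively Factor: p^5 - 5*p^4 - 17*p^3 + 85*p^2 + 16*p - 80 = (p - 4)*(p^4 - p^3 - 21*p^2 + p + 20) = (p - 4)*(p + 1)*(p^3 - 2*p^2 - 19*p + 20) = (p - 5)*(p - 4)*(p + 1)*(p^2 + 3*p - 4) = (p - 5)*(p - 4)*(p + 1)*(p + 4)*(p - 1)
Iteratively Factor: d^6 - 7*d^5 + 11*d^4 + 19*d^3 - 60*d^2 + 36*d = (d - 2)*(d^5 - 5*d^4 + d^3 + 21*d^2 - 18*d) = (d - 2)*(d + 2)*(d^4 - 7*d^3 + 15*d^2 - 9*d) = (d - 3)*(d - 2)*(d + 2)*(d^3 - 4*d^2 + 3*d) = (d - 3)*(d - 2)*(d - 1)*(d + 2)*(d^2 - 3*d) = d*(d - 3)*(d - 2)*(d - 1)*(d + 2)*(d - 3)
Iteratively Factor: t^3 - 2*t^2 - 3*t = (t - 3)*(t^2 + t) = (t - 3)*(t + 1)*(t)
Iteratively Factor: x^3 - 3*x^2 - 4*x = (x)*(x^2 - 3*x - 4) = x*(x + 1)*(x - 4)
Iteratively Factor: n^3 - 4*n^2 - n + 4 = (n - 4)*(n^2 - 1) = (n - 4)*(n + 1)*(n - 1)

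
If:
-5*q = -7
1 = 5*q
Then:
No Solution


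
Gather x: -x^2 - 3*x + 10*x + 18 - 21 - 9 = -x^2 + 7*x - 12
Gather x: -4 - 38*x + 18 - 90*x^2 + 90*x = -90*x^2 + 52*x + 14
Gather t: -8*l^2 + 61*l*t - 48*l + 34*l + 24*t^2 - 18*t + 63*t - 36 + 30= -8*l^2 - 14*l + 24*t^2 + t*(61*l + 45) - 6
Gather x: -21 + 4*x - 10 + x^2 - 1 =x^2 + 4*x - 32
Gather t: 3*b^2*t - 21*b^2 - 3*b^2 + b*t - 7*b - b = -24*b^2 - 8*b + t*(3*b^2 + b)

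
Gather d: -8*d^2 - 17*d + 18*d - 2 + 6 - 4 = -8*d^2 + d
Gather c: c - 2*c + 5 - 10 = -c - 5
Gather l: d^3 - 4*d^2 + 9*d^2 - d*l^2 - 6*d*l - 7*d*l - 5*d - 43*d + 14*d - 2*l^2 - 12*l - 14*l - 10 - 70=d^3 + 5*d^2 - 34*d + l^2*(-d - 2) + l*(-13*d - 26) - 80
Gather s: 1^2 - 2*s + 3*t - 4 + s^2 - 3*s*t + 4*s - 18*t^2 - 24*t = s^2 + s*(2 - 3*t) - 18*t^2 - 21*t - 3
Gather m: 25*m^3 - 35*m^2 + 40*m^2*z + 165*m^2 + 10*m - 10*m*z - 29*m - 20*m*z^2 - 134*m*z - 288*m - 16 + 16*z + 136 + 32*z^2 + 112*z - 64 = 25*m^3 + m^2*(40*z + 130) + m*(-20*z^2 - 144*z - 307) + 32*z^2 + 128*z + 56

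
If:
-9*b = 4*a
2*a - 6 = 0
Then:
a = 3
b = -4/3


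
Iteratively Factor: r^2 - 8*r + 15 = (r - 3)*(r - 5)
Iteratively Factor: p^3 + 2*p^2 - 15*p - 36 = (p + 3)*(p^2 - p - 12) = (p - 4)*(p + 3)*(p + 3)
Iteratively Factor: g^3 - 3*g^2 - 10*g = (g)*(g^2 - 3*g - 10) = g*(g - 5)*(g + 2)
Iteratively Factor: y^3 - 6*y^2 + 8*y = (y - 4)*(y^2 - 2*y) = y*(y - 4)*(y - 2)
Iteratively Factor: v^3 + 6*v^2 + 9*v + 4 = (v + 1)*(v^2 + 5*v + 4) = (v + 1)^2*(v + 4)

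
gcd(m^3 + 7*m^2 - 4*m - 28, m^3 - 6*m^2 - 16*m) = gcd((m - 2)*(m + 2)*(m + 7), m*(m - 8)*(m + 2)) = m + 2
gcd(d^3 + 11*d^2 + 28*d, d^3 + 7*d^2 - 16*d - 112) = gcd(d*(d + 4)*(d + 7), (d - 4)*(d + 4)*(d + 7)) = d^2 + 11*d + 28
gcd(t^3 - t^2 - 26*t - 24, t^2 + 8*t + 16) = t + 4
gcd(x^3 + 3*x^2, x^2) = x^2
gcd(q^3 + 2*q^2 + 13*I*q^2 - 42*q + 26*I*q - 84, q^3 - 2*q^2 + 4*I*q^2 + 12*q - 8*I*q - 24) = q + 6*I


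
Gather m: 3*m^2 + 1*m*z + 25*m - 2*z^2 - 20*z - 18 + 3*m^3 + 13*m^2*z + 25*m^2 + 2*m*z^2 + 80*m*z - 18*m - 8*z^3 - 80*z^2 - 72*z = 3*m^3 + m^2*(13*z + 28) + m*(2*z^2 + 81*z + 7) - 8*z^3 - 82*z^2 - 92*z - 18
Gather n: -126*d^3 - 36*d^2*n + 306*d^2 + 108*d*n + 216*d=-126*d^3 + 306*d^2 + 216*d + n*(-36*d^2 + 108*d)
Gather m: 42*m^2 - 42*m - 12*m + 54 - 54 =42*m^2 - 54*m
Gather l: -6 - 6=-12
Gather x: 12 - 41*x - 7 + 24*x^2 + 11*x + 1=24*x^2 - 30*x + 6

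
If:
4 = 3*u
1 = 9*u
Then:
No Solution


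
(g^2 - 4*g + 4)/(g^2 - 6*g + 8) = (g - 2)/(g - 4)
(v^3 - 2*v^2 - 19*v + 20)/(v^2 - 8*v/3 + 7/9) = 9*(v^3 - 2*v^2 - 19*v + 20)/(9*v^2 - 24*v + 7)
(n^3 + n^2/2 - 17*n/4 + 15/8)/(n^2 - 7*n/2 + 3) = (n^2 + 2*n - 5/4)/(n - 2)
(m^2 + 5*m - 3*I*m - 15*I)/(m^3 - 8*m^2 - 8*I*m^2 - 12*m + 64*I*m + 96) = (m^2 + m*(5 - 3*I) - 15*I)/(m^3 + m^2*(-8 - 8*I) + m*(-12 + 64*I) + 96)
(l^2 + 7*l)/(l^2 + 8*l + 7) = l/(l + 1)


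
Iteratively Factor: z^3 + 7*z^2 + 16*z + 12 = (z + 2)*(z^2 + 5*z + 6) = (z + 2)^2*(z + 3)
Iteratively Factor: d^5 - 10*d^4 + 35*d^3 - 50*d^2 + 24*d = (d - 1)*(d^4 - 9*d^3 + 26*d^2 - 24*d) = (d - 3)*(d - 1)*(d^3 - 6*d^2 + 8*d) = (d - 3)*(d - 2)*(d - 1)*(d^2 - 4*d) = d*(d - 3)*(d - 2)*(d - 1)*(d - 4)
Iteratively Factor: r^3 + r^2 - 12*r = (r)*(r^2 + r - 12) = r*(r + 4)*(r - 3)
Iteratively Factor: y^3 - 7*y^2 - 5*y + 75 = (y - 5)*(y^2 - 2*y - 15) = (y - 5)*(y + 3)*(y - 5)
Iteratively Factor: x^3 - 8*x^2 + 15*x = (x - 3)*(x^2 - 5*x) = x*(x - 3)*(x - 5)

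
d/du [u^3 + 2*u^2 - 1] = u*(3*u + 4)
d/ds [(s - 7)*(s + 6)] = 2*s - 1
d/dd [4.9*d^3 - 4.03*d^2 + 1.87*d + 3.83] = 14.7*d^2 - 8.06*d + 1.87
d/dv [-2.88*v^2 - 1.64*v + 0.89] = -5.76*v - 1.64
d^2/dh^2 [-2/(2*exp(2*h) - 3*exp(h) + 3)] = 2*(-2*(4*exp(h) - 3)^2*exp(h) + (8*exp(h) - 3)*(2*exp(2*h) - 3*exp(h) + 3))*exp(h)/(2*exp(2*h) - 3*exp(h) + 3)^3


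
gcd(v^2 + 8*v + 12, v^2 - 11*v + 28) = 1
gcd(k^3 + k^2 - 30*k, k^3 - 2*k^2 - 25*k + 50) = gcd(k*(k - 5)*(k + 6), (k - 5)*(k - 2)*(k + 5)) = k - 5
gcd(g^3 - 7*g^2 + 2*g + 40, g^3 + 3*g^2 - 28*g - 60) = g^2 - 3*g - 10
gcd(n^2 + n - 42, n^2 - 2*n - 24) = n - 6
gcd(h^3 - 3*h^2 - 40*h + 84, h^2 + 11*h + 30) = h + 6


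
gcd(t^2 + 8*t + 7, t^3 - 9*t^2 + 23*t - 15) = 1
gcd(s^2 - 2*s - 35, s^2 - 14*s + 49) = s - 7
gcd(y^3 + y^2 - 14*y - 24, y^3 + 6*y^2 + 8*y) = y + 2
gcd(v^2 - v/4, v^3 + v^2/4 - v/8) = v^2 - v/4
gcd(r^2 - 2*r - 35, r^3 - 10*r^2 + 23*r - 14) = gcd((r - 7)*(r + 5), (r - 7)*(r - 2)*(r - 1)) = r - 7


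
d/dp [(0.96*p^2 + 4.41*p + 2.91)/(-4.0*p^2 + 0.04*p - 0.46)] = (17.6784*p^2 + 22.3968*p - 2.145)/(16.0*p^4 - 0.32*p^3 + 3.6816*p^2 - 0.0368*p + 0.2116)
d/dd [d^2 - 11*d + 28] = 2*d - 11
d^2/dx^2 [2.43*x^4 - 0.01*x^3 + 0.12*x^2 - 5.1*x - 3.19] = 29.16*x^2 - 0.06*x + 0.24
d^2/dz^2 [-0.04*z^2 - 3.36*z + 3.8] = -0.0800000000000000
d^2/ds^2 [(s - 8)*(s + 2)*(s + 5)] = 6*s - 2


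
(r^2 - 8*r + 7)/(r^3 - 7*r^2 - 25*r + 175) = (r - 1)/(r^2 - 25)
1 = 1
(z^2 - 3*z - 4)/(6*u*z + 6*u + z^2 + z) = (z - 4)/(6*u + z)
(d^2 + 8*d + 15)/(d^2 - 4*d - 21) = (d + 5)/(d - 7)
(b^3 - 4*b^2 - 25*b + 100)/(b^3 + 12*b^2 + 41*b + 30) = (b^2 - 9*b + 20)/(b^2 + 7*b + 6)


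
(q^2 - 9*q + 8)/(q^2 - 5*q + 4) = (q - 8)/(q - 4)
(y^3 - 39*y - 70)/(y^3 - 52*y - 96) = (-y^3 + 39*y + 70)/(-y^3 + 52*y + 96)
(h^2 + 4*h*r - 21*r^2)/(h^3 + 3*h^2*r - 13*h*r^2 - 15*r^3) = (h + 7*r)/(h^2 + 6*h*r + 5*r^2)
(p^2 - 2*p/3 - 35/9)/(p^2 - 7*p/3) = (p + 5/3)/p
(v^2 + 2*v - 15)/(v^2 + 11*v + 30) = (v - 3)/(v + 6)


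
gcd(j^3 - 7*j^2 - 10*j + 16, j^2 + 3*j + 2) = j + 2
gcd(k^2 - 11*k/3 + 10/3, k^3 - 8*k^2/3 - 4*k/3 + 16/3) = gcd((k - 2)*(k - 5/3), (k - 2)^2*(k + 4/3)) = k - 2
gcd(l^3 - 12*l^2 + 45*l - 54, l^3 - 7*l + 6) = 1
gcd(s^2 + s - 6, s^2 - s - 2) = s - 2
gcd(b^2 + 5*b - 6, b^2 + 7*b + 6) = b + 6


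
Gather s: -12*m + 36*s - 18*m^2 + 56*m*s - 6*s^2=-18*m^2 - 12*m - 6*s^2 + s*(56*m + 36)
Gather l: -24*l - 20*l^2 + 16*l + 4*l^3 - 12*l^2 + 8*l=4*l^3 - 32*l^2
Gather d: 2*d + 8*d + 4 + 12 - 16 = 10*d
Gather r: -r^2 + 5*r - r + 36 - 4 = -r^2 + 4*r + 32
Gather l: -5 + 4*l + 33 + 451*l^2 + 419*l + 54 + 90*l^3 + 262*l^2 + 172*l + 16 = 90*l^3 + 713*l^2 + 595*l + 98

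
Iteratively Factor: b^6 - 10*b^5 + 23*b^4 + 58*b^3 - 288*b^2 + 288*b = (b - 4)*(b^5 - 6*b^4 - b^3 + 54*b^2 - 72*b) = (b - 4)*(b - 3)*(b^4 - 3*b^3 - 10*b^2 + 24*b) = (b - 4)*(b - 3)*(b + 3)*(b^3 - 6*b^2 + 8*b) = (b - 4)*(b - 3)*(b - 2)*(b + 3)*(b^2 - 4*b) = b*(b - 4)*(b - 3)*(b - 2)*(b + 3)*(b - 4)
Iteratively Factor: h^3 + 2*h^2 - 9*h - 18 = (h + 3)*(h^2 - h - 6) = (h + 2)*(h + 3)*(h - 3)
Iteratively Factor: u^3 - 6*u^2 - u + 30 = (u + 2)*(u^2 - 8*u + 15) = (u - 5)*(u + 2)*(u - 3)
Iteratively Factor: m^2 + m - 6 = (m + 3)*(m - 2)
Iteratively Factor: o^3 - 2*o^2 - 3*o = (o)*(o^2 - 2*o - 3) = o*(o - 3)*(o + 1)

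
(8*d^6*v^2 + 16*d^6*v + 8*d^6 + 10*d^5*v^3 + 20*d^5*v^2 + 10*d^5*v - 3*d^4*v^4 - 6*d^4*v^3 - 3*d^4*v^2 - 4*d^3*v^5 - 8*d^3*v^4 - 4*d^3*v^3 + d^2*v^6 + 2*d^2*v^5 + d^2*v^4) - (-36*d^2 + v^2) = 8*d^6*v^2 + 16*d^6*v + 8*d^6 + 10*d^5*v^3 + 20*d^5*v^2 + 10*d^5*v - 3*d^4*v^4 - 6*d^4*v^3 - 3*d^4*v^2 - 4*d^3*v^5 - 8*d^3*v^4 - 4*d^3*v^3 + d^2*v^6 + 2*d^2*v^5 + d^2*v^4 + 36*d^2 - v^2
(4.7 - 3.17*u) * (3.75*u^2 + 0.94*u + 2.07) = -11.8875*u^3 + 14.6452*u^2 - 2.1439*u + 9.729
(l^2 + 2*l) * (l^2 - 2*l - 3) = l^4 - 7*l^2 - 6*l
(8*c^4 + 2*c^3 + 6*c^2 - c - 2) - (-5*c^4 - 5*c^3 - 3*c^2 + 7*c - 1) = 13*c^4 + 7*c^3 + 9*c^2 - 8*c - 1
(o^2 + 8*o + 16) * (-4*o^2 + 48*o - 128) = -4*o^4 + 16*o^3 + 192*o^2 - 256*o - 2048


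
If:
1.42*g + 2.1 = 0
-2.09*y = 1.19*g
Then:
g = -1.48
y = 0.84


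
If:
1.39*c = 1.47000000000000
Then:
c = 1.06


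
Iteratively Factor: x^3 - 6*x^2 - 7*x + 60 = (x + 3)*(x^2 - 9*x + 20) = (x - 4)*(x + 3)*(x - 5)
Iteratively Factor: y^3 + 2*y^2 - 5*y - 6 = (y + 1)*(y^2 + y - 6) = (y - 2)*(y + 1)*(y + 3)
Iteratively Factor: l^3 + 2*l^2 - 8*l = (l)*(l^2 + 2*l - 8) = l*(l - 2)*(l + 4)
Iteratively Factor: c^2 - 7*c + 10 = (c - 2)*(c - 5)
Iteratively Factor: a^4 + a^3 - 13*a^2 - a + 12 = (a + 4)*(a^3 - 3*a^2 - a + 3) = (a + 1)*(a + 4)*(a^2 - 4*a + 3) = (a - 3)*(a + 1)*(a + 4)*(a - 1)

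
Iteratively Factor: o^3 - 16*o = (o + 4)*(o^2 - 4*o) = (o - 4)*(o + 4)*(o)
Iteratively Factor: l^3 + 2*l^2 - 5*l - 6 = (l - 2)*(l^2 + 4*l + 3) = (l - 2)*(l + 3)*(l + 1)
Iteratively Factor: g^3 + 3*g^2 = (g)*(g^2 + 3*g) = g*(g + 3)*(g)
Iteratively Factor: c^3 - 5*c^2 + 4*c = (c - 4)*(c^2 - c) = c*(c - 4)*(c - 1)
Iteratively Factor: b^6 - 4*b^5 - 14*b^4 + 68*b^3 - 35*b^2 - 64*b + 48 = (b - 1)*(b^5 - 3*b^4 - 17*b^3 + 51*b^2 + 16*b - 48) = (b - 1)*(b + 4)*(b^4 - 7*b^3 + 11*b^2 + 7*b - 12) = (b - 4)*(b - 1)*(b + 4)*(b^3 - 3*b^2 - b + 3) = (b - 4)*(b - 3)*(b - 1)*(b + 4)*(b^2 - 1) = (b - 4)*(b - 3)*(b - 1)*(b + 1)*(b + 4)*(b - 1)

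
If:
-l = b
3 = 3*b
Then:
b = 1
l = -1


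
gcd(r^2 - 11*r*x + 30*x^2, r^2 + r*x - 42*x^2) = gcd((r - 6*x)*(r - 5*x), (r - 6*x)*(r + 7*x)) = -r + 6*x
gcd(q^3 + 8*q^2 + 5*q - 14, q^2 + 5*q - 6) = q - 1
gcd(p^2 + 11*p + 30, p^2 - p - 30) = p + 5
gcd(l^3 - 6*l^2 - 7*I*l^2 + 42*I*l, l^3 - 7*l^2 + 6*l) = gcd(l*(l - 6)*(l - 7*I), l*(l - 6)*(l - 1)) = l^2 - 6*l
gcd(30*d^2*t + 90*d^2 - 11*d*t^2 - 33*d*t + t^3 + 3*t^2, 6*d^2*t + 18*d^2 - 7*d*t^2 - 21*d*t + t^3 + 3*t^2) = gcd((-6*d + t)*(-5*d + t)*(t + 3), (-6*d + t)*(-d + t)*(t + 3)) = -6*d*t - 18*d + t^2 + 3*t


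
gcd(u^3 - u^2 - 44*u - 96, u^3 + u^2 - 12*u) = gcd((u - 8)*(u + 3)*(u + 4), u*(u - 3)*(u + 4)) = u + 4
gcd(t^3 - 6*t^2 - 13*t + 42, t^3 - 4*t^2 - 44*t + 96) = t - 2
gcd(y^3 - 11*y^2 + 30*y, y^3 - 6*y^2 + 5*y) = y^2 - 5*y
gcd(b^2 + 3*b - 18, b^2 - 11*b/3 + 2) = b - 3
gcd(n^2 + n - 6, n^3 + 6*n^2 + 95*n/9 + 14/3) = n + 3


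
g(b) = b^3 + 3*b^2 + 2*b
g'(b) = 3*b^2 + 6*b + 2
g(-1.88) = 0.20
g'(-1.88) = 1.32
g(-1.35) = 0.31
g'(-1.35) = -0.63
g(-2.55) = -2.17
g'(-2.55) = 6.21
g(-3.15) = -7.79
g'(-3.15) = 12.87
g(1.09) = 7.04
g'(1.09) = 12.10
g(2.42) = 36.58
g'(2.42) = 34.09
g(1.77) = 18.48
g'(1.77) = 22.02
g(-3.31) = -10.02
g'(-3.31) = 15.01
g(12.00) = 2184.00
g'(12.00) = 506.00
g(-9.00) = -504.00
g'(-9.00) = 191.00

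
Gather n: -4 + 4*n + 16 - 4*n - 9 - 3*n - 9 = -3*n - 6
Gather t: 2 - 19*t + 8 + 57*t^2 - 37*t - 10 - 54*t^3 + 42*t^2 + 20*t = -54*t^3 + 99*t^2 - 36*t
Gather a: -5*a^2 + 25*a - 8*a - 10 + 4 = -5*a^2 + 17*a - 6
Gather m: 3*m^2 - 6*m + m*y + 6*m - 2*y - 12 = 3*m^2 + m*y - 2*y - 12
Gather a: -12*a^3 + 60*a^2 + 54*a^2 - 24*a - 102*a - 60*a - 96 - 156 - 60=-12*a^3 + 114*a^2 - 186*a - 312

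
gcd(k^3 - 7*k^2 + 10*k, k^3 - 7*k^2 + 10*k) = k^3 - 7*k^2 + 10*k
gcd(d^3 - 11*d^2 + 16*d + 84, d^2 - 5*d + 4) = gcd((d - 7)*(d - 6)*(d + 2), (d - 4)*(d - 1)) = 1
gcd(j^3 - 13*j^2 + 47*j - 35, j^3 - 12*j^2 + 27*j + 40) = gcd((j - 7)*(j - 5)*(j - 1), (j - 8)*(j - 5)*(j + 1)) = j - 5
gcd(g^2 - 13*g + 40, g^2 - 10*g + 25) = g - 5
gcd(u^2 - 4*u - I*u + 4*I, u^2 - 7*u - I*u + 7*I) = u - I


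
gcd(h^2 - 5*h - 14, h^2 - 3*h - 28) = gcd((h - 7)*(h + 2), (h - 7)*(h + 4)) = h - 7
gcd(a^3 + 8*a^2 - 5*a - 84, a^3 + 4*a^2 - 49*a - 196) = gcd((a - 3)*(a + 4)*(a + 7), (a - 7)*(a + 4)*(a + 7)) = a^2 + 11*a + 28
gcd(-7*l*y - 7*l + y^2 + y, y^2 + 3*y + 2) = y + 1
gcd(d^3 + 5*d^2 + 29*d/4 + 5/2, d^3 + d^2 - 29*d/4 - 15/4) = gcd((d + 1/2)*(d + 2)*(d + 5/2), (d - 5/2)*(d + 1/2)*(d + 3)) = d + 1/2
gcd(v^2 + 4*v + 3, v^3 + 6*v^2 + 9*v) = v + 3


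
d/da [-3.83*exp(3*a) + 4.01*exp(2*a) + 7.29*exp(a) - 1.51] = (-11.49*exp(2*a) + 8.02*exp(a) + 7.29)*exp(a)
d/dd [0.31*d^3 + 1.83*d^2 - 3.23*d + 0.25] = 0.93*d^2 + 3.66*d - 3.23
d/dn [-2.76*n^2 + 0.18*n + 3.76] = 0.18 - 5.52*n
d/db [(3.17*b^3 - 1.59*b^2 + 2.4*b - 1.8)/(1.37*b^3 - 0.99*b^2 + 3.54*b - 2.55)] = (-0.959999999999997*b^4 + 15.8676*b^3 - 20.1051*b^2 + 4.545*b + 0.252000000000001)/(1.8769*b^6 - 2.7126*b^5 + 10.6797*b^4 - 13.9962*b^3 + 17.5806*b^2 - 18.054*b + 6.5025)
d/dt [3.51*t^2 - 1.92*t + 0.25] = 7.02*t - 1.92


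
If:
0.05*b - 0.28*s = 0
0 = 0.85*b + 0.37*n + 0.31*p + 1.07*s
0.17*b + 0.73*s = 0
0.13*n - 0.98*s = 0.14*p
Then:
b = 0.00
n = 0.00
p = 0.00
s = 0.00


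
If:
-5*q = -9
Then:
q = 9/5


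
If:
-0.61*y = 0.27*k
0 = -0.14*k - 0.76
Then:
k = -5.43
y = 2.40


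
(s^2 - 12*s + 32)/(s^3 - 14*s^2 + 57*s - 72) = (s - 4)/(s^2 - 6*s + 9)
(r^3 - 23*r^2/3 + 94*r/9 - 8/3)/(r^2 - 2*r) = (9*r^3 - 69*r^2 + 94*r - 24)/(9*r*(r - 2))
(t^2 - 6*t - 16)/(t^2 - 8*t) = (t + 2)/t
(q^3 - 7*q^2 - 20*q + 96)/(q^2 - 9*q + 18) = (q^2 - 4*q - 32)/(q - 6)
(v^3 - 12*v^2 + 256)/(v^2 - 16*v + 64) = v + 4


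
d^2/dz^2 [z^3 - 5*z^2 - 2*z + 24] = 6*z - 10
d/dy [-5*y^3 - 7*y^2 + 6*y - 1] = -15*y^2 - 14*y + 6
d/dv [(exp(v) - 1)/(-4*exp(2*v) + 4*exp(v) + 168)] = (-(1 - exp(v))*(2*exp(v) - 1) - exp(2*v) + exp(v) + 42)*exp(v)/(4*(-exp(2*v) + exp(v) + 42)^2)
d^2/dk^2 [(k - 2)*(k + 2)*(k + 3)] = 6*k + 6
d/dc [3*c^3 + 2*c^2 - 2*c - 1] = 9*c^2 + 4*c - 2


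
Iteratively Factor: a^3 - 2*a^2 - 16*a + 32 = (a - 2)*(a^2 - 16) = (a - 4)*(a - 2)*(a + 4)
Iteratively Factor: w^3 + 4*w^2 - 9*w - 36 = (w + 4)*(w^2 - 9) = (w + 3)*(w + 4)*(w - 3)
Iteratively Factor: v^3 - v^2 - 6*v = (v)*(v^2 - v - 6) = v*(v - 3)*(v + 2)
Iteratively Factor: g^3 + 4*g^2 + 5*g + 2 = (g + 1)*(g^2 + 3*g + 2) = (g + 1)*(g + 2)*(g + 1)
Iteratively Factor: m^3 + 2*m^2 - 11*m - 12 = (m - 3)*(m^2 + 5*m + 4) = (m - 3)*(m + 4)*(m + 1)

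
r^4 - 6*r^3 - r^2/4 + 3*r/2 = r*(r - 6)*(r - 1/2)*(r + 1/2)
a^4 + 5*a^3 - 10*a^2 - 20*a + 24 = (a - 2)*(a - 1)*(a + 2)*(a + 6)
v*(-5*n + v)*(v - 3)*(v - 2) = -5*n*v^3 + 25*n*v^2 - 30*n*v + v^4 - 5*v^3 + 6*v^2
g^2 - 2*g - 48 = (g - 8)*(g + 6)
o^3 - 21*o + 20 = (o - 4)*(o - 1)*(o + 5)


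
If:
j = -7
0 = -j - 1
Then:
No Solution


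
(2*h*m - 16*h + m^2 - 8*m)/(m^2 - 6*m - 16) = (2*h + m)/(m + 2)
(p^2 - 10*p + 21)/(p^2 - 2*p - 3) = (p - 7)/(p + 1)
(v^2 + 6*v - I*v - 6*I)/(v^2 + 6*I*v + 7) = (v + 6)/(v + 7*I)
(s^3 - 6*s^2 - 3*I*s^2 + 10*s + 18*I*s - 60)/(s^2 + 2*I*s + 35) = (s^2 + 2*s*(-3 + I) - 12*I)/(s + 7*I)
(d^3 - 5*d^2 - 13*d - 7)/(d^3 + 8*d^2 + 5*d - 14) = (d^3 - 5*d^2 - 13*d - 7)/(d^3 + 8*d^2 + 5*d - 14)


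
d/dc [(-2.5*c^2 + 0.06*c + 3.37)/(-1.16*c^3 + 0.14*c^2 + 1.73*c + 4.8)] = (-2.9*c^4 + 0.1392*c^3 + 7.3942*c^2 - 24.9436*c - 5.5421)/(1.3456*c^6 - 0.3248*c^5 - 3.994*c^4 - 10.6516*c^3 + 4.3369*c^2 + 16.608*c + 23.04)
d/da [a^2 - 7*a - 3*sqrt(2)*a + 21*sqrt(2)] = 2*a - 7 - 3*sqrt(2)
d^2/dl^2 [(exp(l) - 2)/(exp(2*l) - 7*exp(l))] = (exp(3*l) - exp(2*l) + 42*exp(l) - 98)*exp(-l)/(exp(3*l) - 21*exp(2*l) + 147*exp(l) - 343)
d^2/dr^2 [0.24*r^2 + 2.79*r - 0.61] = 0.480000000000000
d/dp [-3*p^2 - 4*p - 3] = -6*p - 4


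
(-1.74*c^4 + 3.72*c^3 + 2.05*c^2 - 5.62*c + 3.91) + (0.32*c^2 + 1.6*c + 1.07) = -1.74*c^4 + 3.72*c^3 + 2.37*c^2 - 4.02*c + 4.98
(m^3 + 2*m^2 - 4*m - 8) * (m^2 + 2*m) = m^5 + 4*m^4 - 16*m^2 - 16*m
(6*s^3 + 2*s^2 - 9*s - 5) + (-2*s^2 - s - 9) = 6*s^3 - 10*s - 14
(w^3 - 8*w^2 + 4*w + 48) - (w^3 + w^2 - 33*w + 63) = -9*w^2 + 37*w - 15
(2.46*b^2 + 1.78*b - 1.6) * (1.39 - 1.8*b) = -4.428*b^3 + 0.215399999999999*b^2 + 5.3542*b - 2.224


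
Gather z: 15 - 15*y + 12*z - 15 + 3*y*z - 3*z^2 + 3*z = -15*y - 3*z^2 + z*(3*y + 15)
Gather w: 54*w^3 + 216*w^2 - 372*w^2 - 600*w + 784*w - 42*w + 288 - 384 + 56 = 54*w^3 - 156*w^2 + 142*w - 40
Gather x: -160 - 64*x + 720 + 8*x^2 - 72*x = 8*x^2 - 136*x + 560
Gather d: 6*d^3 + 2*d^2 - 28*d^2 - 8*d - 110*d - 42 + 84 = 6*d^3 - 26*d^2 - 118*d + 42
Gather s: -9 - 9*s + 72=63 - 9*s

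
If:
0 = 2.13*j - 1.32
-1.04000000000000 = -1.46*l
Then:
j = 0.62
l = 0.71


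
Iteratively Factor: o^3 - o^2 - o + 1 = (o - 1)*(o^2 - 1) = (o - 1)^2*(o + 1)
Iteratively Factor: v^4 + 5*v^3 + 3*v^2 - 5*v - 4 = (v + 4)*(v^3 + v^2 - v - 1) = (v + 1)*(v + 4)*(v^2 - 1) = (v + 1)^2*(v + 4)*(v - 1)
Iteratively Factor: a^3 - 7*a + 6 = (a + 3)*(a^2 - 3*a + 2) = (a - 1)*(a + 3)*(a - 2)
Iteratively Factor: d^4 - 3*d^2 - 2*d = (d - 2)*(d^3 + 2*d^2 + d) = d*(d - 2)*(d^2 + 2*d + 1) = d*(d - 2)*(d + 1)*(d + 1)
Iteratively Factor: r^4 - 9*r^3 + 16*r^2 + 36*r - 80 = (r + 2)*(r^3 - 11*r^2 + 38*r - 40) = (r - 2)*(r + 2)*(r^2 - 9*r + 20) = (r - 5)*(r - 2)*(r + 2)*(r - 4)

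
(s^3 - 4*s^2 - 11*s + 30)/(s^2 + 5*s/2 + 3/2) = 2*(s^3 - 4*s^2 - 11*s + 30)/(2*s^2 + 5*s + 3)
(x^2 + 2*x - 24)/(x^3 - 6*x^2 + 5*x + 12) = (x + 6)/(x^2 - 2*x - 3)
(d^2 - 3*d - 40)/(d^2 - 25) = (d - 8)/(d - 5)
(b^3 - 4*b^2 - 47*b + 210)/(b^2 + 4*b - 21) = (b^2 - 11*b + 30)/(b - 3)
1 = 1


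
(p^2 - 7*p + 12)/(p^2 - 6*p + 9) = (p - 4)/(p - 3)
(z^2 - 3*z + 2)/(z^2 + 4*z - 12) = (z - 1)/(z + 6)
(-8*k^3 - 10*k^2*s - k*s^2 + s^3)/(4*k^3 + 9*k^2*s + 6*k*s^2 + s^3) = (-8*k^2 - 2*k*s + s^2)/(4*k^2 + 5*k*s + s^2)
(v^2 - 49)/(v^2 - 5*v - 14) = (v + 7)/(v + 2)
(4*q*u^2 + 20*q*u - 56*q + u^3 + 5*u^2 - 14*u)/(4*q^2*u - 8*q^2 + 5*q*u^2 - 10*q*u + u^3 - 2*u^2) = (u + 7)/(q + u)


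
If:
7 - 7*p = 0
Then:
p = 1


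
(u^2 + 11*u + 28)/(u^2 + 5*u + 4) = (u + 7)/(u + 1)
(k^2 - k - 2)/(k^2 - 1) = (k - 2)/(k - 1)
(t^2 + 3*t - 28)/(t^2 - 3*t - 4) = (t + 7)/(t + 1)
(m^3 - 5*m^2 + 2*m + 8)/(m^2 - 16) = (m^2 - m - 2)/(m + 4)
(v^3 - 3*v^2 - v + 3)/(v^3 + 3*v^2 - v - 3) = (v - 3)/(v + 3)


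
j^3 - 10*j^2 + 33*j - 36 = (j - 4)*(j - 3)^2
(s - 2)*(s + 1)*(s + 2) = s^3 + s^2 - 4*s - 4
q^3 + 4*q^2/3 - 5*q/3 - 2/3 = (q - 1)*(q + 1/3)*(q + 2)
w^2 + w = w*(w + 1)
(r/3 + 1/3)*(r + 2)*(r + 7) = r^3/3 + 10*r^2/3 + 23*r/3 + 14/3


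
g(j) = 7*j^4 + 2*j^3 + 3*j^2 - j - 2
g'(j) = 28*j^3 + 6*j^2 + 6*j - 1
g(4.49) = 3080.04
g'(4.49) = 2681.43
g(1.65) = 65.39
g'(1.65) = 151.01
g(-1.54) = 38.72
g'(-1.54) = -98.27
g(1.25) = 22.43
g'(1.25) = 70.56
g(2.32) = 239.59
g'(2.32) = 394.86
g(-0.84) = 3.26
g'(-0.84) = -18.40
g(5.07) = 4955.89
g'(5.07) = 3832.72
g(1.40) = 34.86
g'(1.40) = 95.99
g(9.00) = 47617.00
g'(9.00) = 20951.00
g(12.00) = 149026.00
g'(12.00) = 49319.00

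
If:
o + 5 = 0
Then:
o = -5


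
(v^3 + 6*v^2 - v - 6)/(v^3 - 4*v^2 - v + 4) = (v + 6)/(v - 4)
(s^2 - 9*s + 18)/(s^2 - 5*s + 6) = (s - 6)/(s - 2)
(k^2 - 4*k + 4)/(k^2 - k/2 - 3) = 2*(k - 2)/(2*k + 3)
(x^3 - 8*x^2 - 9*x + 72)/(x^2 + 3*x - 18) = (x^2 - 5*x - 24)/(x + 6)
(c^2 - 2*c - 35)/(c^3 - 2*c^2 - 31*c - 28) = (c + 5)/(c^2 + 5*c + 4)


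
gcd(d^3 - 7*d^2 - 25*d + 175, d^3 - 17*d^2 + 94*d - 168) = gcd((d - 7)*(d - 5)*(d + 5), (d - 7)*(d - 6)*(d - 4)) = d - 7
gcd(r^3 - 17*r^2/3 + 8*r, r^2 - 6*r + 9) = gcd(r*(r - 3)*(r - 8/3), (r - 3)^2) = r - 3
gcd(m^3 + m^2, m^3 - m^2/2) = m^2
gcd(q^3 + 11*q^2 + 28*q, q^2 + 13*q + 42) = q + 7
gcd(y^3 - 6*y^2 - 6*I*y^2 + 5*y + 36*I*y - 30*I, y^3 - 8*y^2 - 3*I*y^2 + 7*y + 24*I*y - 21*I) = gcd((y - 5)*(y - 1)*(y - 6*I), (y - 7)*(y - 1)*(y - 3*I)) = y - 1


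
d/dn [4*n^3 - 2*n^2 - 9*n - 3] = 12*n^2 - 4*n - 9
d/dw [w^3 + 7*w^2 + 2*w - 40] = 3*w^2 + 14*w + 2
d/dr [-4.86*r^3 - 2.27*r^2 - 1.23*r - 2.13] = -14.58*r^2 - 4.54*r - 1.23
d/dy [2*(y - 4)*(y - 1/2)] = 4*y - 9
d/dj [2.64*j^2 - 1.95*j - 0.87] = 5.28*j - 1.95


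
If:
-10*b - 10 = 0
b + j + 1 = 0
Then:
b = -1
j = 0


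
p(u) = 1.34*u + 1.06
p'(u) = 1.34000000000000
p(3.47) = 5.71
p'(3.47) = 1.34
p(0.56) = 1.81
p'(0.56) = 1.34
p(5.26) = 8.11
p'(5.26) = 1.34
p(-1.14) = -0.47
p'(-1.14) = 1.34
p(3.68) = 5.99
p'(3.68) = 1.34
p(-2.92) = -2.85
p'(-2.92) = 1.34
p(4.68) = 7.33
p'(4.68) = 1.34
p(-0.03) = 1.02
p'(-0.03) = 1.34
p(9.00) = 13.12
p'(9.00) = 1.34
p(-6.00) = -6.98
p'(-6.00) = 1.34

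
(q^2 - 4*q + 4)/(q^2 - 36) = (q^2 - 4*q + 4)/(q^2 - 36)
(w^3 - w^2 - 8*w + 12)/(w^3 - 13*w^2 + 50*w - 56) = (w^2 + w - 6)/(w^2 - 11*w + 28)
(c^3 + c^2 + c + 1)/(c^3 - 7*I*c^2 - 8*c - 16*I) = (c^2 + c*(1 - I) - I)/(c^2 - 8*I*c - 16)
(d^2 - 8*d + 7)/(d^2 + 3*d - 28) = (d^2 - 8*d + 7)/(d^2 + 3*d - 28)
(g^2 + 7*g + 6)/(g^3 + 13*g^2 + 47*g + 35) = (g + 6)/(g^2 + 12*g + 35)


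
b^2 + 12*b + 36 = (b + 6)^2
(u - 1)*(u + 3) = u^2 + 2*u - 3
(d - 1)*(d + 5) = d^2 + 4*d - 5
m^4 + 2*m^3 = m^3*(m + 2)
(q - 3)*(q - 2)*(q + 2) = q^3 - 3*q^2 - 4*q + 12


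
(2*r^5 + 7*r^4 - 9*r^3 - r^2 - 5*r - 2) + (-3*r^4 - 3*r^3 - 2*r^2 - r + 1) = 2*r^5 + 4*r^4 - 12*r^3 - 3*r^2 - 6*r - 1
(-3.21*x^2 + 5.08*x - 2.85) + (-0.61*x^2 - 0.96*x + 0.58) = -3.82*x^2 + 4.12*x - 2.27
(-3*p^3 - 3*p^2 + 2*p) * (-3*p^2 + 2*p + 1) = 9*p^5 + 3*p^4 - 15*p^3 + p^2 + 2*p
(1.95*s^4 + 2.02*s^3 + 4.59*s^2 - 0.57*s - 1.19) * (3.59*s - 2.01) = 7.0005*s^5 + 3.3323*s^4 + 12.4179*s^3 - 11.2722*s^2 - 3.1264*s + 2.3919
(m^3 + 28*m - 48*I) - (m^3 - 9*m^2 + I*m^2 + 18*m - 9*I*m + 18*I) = 9*m^2 - I*m^2 + 10*m + 9*I*m - 66*I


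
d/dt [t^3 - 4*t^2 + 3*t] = 3*t^2 - 8*t + 3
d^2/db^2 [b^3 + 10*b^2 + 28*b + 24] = 6*b + 20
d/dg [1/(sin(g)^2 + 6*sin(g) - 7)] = -2*(sin(g) + 3)*cos(g)/(sin(g)^2 + 6*sin(g) - 7)^2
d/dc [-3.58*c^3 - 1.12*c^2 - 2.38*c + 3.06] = -10.74*c^2 - 2.24*c - 2.38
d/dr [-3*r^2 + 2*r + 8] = 2 - 6*r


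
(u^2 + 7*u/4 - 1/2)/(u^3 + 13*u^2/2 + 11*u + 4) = (4*u - 1)/(2*(2*u^2 + 9*u + 4))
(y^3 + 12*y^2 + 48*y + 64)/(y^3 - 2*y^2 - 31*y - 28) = (y^2 + 8*y + 16)/(y^2 - 6*y - 7)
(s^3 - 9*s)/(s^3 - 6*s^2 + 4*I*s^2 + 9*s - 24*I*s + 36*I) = s*(s + 3)/(s^2 + s*(-3 + 4*I) - 12*I)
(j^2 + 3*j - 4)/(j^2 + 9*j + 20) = (j - 1)/(j + 5)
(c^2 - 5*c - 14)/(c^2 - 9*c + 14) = (c + 2)/(c - 2)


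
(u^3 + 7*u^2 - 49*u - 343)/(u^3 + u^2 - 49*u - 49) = (u + 7)/(u + 1)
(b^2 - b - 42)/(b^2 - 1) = (b^2 - b - 42)/(b^2 - 1)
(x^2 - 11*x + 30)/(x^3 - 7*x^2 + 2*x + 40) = (x - 6)/(x^2 - 2*x - 8)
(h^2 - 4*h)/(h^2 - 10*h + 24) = h/(h - 6)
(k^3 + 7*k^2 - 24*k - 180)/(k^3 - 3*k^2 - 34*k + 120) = (k + 6)/(k - 4)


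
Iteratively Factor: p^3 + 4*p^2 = (p)*(p^2 + 4*p) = p^2*(p + 4)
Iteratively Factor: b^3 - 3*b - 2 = (b - 2)*(b^2 + 2*b + 1) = (b - 2)*(b + 1)*(b + 1)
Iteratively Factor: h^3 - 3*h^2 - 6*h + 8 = (h + 2)*(h^2 - 5*h + 4) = (h - 1)*(h + 2)*(h - 4)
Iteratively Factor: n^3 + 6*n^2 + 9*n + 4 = (n + 1)*(n^2 + 5*n + 4) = (n + 1)^2*(n + 4)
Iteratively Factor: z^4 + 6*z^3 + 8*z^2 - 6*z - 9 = (z + 1)*(z^3 + 5*z^2 + 3*z - 9) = (z + 1)*(z + 3)*(z^2 + 2*z - 3) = (z + 1)*(z + 3)^2*(z - 1)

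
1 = 1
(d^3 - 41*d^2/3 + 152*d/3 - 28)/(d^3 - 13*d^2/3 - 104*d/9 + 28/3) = 3*(d - 7)/(3*d + 7)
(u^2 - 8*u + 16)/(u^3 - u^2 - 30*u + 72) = (u - 4)/(u^2 + 3*u - 18)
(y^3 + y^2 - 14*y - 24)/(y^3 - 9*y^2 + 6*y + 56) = (y + 3)/(y - 7)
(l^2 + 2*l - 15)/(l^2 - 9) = (l + 5)/(l + 3)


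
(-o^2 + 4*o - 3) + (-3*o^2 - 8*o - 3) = -4*o^2 - 4*o - 6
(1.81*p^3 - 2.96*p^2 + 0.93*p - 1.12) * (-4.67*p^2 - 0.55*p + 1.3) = -8.4527*p^5 + 12.8277*p^4 - 0.362099999999999*p^3 + 0.870900000000001*p^2 + 1.825*p - 1.456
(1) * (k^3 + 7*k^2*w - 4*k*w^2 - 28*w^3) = k^3 + 7*k^2*w - 4*k*w^2 - 28*w^3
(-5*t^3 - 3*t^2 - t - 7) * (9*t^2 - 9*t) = -45*t^5 + 18*t^4 + 18*t^3 - 54*t^2 + 63*t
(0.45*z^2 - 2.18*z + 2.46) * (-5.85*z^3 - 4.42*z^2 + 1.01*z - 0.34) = -2.6325*z^5 + 10.764*z^4 - 4.3009*z^3 - 13.228*z^2 + 3.2258*z - 0.8364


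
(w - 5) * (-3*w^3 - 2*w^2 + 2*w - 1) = -3*w^4 + 13*w^3 + 12*w^2 - 11*w + 5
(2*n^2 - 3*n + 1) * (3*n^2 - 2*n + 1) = 6*n^4 - 13*n^3 + 11*n^2 - 5*n + 1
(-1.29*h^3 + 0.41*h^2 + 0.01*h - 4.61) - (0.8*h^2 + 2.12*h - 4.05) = -1.29*h^3 - 0.39*h^2 - 2.11*h - 0.56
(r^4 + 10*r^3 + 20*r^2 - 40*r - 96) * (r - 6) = r^5 + 4*r^4 - 40*r^3 - 160*r^2 + 144*r + 576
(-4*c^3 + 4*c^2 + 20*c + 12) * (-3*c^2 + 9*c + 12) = 12*c^5 - 48*c^4 - 72*c^3 + 192*c^2 + 348*c + 144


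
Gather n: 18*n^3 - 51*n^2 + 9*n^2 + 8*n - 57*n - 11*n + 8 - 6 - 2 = 18*n^3 - 42*n^2 - 60*n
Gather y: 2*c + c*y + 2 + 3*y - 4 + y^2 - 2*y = 2*c + y^2 + y*(c + 1) - 2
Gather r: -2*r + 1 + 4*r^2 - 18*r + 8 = 4*r^2 - 20*r + 9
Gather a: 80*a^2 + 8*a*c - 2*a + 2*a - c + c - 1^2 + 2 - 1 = 80*a^2 + 8*a*c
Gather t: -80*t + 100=100 - 80*t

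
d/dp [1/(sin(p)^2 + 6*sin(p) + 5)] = -2*(sin(p) + 3)*cos(p)/(sin(p)^2 + 6*sin(p) + 5)^2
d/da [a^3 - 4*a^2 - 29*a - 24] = 3*a^2 - 8*a - 29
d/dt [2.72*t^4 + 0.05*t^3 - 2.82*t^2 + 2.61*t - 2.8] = 10.88*t^3 + 0.15*t^2 - 5.64*t + 2.61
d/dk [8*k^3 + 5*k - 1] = 24*k^2 + 5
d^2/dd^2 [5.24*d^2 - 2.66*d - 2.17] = 10.4800000000000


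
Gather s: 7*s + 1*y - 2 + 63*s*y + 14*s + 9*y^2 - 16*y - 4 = s*(63*y + 21) + 9*y^2 - 15*y - 6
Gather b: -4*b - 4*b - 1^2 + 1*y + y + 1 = -8*b + 2*y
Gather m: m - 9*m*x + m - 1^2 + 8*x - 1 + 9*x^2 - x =m*(2 - 9*x) + 9*x^2 + 7*x - 2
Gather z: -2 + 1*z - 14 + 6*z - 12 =7*z - 28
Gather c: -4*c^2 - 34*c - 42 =-4*c^2 - 34*c - 42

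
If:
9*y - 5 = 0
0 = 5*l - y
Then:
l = 1/9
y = 5/9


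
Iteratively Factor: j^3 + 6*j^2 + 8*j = (j)*(j^2 + 6*j + 8) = j*(j + 2)*(j + 4)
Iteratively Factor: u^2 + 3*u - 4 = (u + 4)*(u - 1)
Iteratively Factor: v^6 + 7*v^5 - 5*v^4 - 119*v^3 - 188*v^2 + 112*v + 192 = (v - 4)*(v^5 + 11*v^4 + 39*v^3 + 37*v^2 - 40*v - 48) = (v - 4)*(v + 3)*(v^4 + 8*v^3 + 15*v^2 - 8*v - 16) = (v - 4)*(v + 1)*(v + 3)*(v^3 + 7*v^2 + 8*v - 16) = (v - 4)*(v + 1)*(v + 3)*(v + 4)*(v^2 + 3*v - 4) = (v - 4)*(v + 1)*(v + 3)*(v + 4)^2*(v - 1)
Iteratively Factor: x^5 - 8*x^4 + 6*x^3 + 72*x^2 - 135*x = (x + 3)*(x^4 - 11*x^3 + 39*x^2 - 45*x) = (x - 3)*(x + 3)*(x^3 - 8*x^2 + 15*x) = (x - 3)^2*(x + 3)*(x^2 - 5*x) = x*(x - 3)^2*(x + 3)*(x - 5)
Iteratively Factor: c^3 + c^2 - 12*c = (c + 4)*(c^2 - 3*c) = c*(c + 4)*(c - 3)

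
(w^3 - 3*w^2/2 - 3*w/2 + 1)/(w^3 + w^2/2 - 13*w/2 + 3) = (w + 1)/(w + 3)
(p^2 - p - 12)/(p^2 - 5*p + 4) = (p + 3)/(p - 1)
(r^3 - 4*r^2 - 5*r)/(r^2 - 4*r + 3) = r*(r^2 - 4*r - 5)/(r^2 - 4*r + 3)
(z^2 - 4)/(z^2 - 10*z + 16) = (z + 2)/(z - 8)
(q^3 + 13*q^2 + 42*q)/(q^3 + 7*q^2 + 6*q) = (q + 7)/(q + 1)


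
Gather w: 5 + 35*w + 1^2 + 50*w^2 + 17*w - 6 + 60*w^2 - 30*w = 110*w^2 + 22*w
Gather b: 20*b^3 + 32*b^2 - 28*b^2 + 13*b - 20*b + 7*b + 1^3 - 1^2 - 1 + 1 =20*b^3 + 4*b^2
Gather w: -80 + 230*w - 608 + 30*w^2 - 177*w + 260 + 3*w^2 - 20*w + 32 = 33*w^2 + 33*w - 396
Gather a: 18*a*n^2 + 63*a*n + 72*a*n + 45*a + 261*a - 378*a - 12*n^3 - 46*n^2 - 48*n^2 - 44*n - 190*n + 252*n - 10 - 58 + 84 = a*(18*n^2 + 135*n - 72) - 12*n^3 - 94*n^2 + 18*n + 16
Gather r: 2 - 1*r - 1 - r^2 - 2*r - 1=-r^2 - 3*r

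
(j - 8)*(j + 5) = j^2 - 3*j - 40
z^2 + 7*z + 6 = (z + 1)*(z + 6)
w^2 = w^2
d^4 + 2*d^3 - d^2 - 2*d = d*(d - 1)*(d + 1)*(d + 2)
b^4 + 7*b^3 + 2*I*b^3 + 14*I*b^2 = b^2*(b + 7)*(b + 2*I)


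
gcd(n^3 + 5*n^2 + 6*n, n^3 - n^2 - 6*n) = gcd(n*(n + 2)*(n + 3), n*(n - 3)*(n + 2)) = n^2 + 2*n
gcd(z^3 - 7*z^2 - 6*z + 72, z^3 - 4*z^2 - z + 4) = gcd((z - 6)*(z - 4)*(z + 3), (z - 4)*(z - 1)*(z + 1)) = z - 4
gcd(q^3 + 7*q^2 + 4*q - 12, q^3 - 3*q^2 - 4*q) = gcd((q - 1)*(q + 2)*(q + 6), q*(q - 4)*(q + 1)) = 1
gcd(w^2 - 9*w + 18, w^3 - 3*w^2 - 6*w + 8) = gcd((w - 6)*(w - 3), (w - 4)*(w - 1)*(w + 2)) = 1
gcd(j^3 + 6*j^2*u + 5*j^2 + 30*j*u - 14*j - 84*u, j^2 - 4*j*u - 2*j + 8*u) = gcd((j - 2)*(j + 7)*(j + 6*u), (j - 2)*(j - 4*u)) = j - 2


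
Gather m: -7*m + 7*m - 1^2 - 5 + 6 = 0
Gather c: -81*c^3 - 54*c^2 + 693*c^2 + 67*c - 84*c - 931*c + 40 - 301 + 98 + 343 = -81*c^3 + 639*c^2 - 948*c + 180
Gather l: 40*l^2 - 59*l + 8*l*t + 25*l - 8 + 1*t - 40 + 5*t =40*l^2 + l*(8*t - 34) + 6*t - 48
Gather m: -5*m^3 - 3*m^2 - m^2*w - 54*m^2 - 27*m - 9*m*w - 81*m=-5*m^3 + m^2*(-w - 57) + m*(-9*w - 108)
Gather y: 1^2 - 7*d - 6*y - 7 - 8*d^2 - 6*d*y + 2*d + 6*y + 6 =-8*d^2 - 6*d*y - 5*d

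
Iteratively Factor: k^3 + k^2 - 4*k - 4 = (k + 2)*(k^2 - k - 2) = (k - 2)*(k + 2)*(k + 1)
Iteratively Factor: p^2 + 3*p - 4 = (p - 1)*(p + 4)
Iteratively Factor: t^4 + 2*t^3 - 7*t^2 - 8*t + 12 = (t + 3)*(t^3 - t^2 - 4*t + 4) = (t - 2)*(t + 3)*(t^2 + t - 2) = (t - 2)*(t + 2)*(t + 3)*(t - 1)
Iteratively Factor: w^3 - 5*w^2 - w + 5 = (w - 1)*(w^2 - 4*w - 5) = (w - 5)*(w - 1)*(w + 1)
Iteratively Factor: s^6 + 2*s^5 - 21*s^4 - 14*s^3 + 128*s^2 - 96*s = (s + 4)*(s^5 - 2*s^4 - 13*s^3 + 38*s^2 - 24*s) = (s - 3)*(s + 4)*(s^4 + s^3 - 10*s^2 + 8*s) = s*(s - 3)*(s + 4)*(s^3 + s^2 - 10*s + 8) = s*(s - 3)*(s + 4)^2*(s^2 - 3*s + 2) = s*(s - 3)*(s - 2)*(s + 4)^2*(s - 1)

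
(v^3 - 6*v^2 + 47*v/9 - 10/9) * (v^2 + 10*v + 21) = v^5 + 4*v^4 - 304*v^3/9 - 674*v^2/9 + 887*v/9 - 70/3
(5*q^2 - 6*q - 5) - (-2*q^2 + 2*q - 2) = 7*q^2 - 8*q - 3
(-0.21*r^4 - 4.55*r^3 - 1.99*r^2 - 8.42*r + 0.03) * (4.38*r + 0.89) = -0.9198*r^5 - 20.1159*r^4 - 12.7657*r^3 - 38.6507*r^2 - 7.3624*r + 0.0267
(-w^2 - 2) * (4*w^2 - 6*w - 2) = -4*w^4 + 6*w^3 - 6*w^2 + 12*w + 4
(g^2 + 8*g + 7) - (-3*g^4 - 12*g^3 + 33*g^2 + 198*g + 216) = 3*g^4 + 12*g^3 - 32*g^2 - 190*g - 209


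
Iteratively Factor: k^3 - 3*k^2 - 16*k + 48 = (k - 4)*(k^2 + k - 12) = (k - 4)*(k + 4)*(k - 3)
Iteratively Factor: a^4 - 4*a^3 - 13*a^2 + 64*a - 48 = (a + 4)*(a^3 - 8*a^2 + 19*a - 12) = (a - 1)*(a + 4)*(a^2 - 7*a + 12) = (a - 3)*(a - 1)*(a + 4)*(a - 4)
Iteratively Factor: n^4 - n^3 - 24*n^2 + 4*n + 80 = (n - 5)*(n^3 + 4*n^2 - 4*n - 16) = (n - 5)*(n - 2)*(n^2 + 6*n + 8) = (n - 5)*(n - 2)*(n + 2)*(n + 4)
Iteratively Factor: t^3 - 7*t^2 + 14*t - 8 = (t - 2)*(t^2 - 5*t + 4) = (t - 4)*(t - 2)*(t - 1)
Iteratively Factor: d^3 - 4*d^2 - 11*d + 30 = (d - 2)*(d^2 - 2*d - 15) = (d - 2)*(d + 3)*(d - 5)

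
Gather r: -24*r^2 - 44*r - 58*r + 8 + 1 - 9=-24*r^2 - 102*r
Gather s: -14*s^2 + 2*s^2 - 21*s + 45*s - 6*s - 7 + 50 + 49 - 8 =-12*s^2 + 18*s + 84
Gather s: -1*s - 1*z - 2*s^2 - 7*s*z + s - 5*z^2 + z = -2*s^2 - 7*s*z - 5*z^2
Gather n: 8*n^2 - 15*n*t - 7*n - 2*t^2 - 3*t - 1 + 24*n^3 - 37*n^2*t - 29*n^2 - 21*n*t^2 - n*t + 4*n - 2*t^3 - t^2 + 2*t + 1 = 24*n^3 + n^2*(-37*t - 21) + n*(-21*t^2 - 16*t - 3) - 2*t^3 - 3*t^2 - t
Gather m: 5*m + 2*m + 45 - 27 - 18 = 7*m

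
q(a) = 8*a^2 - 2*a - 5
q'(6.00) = 94.00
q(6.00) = 271.00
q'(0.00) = -2.00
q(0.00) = -5.00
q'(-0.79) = -14.64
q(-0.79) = 1.57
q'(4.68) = 72.88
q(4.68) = 160.86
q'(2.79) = 42.64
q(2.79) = 51.69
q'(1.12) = 15.92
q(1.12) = 2.80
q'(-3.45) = -57.20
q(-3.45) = 97.12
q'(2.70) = 41.20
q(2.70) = 47.92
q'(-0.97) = -17.52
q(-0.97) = 4.47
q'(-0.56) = -10.96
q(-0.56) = -1.37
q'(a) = 16*a - 2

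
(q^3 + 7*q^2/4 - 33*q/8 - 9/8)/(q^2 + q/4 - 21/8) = (4*q^2 + 13*q + 3)/(4*q + 7)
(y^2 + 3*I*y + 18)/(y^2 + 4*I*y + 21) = (y + 6*I)/(y + 7*I)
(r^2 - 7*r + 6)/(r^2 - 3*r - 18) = (r - 1)/(r + 3)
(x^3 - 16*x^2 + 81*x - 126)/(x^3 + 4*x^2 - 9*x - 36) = (x^2 - 13*x + 42)/(x^2 + 7*x + 12)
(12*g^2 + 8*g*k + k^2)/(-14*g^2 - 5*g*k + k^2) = (-6*g - k)/(7*g - k)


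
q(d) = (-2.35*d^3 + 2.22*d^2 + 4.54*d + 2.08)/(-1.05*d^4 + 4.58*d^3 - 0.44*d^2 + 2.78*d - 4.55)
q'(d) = (-7.05*d^2 + 4.44*d + 4.54)/(-1.05*d^4 + 4.58*d^3 - 0.44*d^2 + 2.78*d - 4.55) + (-2.35*d^3 + 2.22*d^2 + 4.54*d + 2.08)*(4.2*d^3 - 13.74*d^2 + 0.88*d - 2.78)/(-1.05*d^4 + 4.58*d^3 - 0.44*d^2 + 2.78*d - 4.55)^2 = (-2.4675*d^6 + 4.662*d^5 + 5.1674*d^4 - 45.9164*d^3 + 11.6675*d^2 - 18.3716*d - 26.4394)/(1.1025*d^8 - 9.618*d^7 + 21.9004*d^6 - 9.8684*d^5 + 35.2134*d^4 - 44.1244*d^3 + 11.7324*d^2 - 25.298*d + 20.7025)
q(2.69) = -0.45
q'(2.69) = -0.78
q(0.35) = -1.11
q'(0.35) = -2.80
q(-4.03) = -0.29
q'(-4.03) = -0.03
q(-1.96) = -0.31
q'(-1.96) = 0.05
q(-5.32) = -0.25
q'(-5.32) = -0.03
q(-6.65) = -0.22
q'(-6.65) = -0.02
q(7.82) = 0.54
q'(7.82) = -0.14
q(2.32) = -0.18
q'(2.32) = -0.72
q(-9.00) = -0.18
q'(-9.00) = -0.01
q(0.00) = -0.46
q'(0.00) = -1.28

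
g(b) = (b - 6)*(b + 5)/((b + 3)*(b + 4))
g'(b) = (b - 6)/((b + 3)*(b + 4)) - (b - 6)*(b + 5)/((b + 3)*(b + 4)^2) - (b - 6)*(b + 5)/((b + 3)^2*(b + 4)) + (b + 5)/((b + 3)*(b + 4))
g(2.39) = -0.77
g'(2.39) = 0.37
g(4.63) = -0.20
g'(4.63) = 0.17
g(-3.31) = 73.56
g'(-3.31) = 166.30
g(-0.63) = -3.63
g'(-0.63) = 2.32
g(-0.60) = -3.56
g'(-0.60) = 2.26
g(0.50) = -1.92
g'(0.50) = 0.98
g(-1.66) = -8.16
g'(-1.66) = 8.20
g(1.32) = -1.29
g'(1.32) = 0.61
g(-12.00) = 1.75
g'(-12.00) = 0.07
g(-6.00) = 2.00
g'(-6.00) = -0.50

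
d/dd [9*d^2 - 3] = 18*d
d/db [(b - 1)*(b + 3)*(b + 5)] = 3*b^2 + 14*b + 7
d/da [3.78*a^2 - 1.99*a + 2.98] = 7.56*a - 1.99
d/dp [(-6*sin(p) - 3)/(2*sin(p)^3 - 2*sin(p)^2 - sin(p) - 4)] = 12*(-sin(4*p) + 15*cos(p)/2 - cos(3*p)/2)/(-sin(p) + sin(3*p) - 2*cos(2*p) + 10)^2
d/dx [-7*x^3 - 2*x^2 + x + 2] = -21*x^2 - 4*x + 1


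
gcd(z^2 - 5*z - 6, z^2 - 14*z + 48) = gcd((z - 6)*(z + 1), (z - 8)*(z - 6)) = z - 6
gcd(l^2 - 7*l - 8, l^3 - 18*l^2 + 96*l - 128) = l - 8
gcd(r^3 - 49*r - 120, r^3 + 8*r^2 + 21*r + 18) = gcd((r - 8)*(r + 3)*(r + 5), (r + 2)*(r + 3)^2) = r + 3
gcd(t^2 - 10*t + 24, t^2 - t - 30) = t - 6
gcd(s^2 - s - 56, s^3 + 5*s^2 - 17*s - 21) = s + 7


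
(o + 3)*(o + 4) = o^2 + 7*o + 12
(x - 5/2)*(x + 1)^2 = x^3 - x^2/2 - 4*x - 5/2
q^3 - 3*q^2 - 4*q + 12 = (q - 3)*(q - 2)*(q + 2)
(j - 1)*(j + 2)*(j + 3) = j^3 + 4*j^2 + j - 6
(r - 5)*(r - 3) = r^2 - 8*r + 15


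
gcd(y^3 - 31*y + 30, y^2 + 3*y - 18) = y + 6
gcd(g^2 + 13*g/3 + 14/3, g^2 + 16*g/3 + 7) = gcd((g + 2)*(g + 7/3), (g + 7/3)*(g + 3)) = g + 7/3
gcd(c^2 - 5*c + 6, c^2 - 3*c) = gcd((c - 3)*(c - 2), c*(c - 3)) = c - 3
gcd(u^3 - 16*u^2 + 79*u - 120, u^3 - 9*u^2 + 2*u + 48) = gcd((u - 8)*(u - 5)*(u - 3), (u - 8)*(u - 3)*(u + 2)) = u^2 - 11*u + 24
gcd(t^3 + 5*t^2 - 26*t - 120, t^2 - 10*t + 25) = t - 5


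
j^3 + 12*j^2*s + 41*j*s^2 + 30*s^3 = (j + s)*(j + 5*s)*(j + 6*s)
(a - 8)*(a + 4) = a^2 - 4*a - 32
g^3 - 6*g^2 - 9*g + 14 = (g - 7)*(g - 1)*(g + 2)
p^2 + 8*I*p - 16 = (p + 4*I)^2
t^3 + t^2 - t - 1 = (t - 1)*(t + 1)^2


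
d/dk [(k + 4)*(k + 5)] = 2*k + 9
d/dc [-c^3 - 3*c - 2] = -3*c^2 - 3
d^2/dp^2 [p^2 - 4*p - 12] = 2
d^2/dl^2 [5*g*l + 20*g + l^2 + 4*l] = 2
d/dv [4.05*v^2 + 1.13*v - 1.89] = 8.1*v + 1.13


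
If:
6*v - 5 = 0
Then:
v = 5/6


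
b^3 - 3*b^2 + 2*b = b*(b - 2)*(b - 1)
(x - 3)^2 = x^2 - 6*x + 9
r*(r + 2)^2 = r^3 + 4*r^2 + 4*r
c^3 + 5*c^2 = c^2*(c + 5)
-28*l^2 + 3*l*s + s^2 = (-4*l + s)*(7*l + s)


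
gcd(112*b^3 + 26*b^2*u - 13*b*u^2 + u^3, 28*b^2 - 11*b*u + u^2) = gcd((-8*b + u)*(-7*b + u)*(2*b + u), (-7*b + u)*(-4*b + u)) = -7*b + u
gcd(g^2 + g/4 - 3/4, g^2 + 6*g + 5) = g + 1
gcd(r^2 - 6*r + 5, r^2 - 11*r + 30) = r - 5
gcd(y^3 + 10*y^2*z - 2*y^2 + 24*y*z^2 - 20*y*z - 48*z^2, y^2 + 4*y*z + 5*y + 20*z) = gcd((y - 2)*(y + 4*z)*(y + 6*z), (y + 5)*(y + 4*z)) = y + 4*z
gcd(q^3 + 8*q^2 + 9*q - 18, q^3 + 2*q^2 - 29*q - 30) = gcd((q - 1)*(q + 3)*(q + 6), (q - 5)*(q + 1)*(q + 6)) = q + 6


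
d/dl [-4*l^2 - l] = -8*l - 1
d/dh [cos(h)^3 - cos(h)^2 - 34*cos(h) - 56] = (-3*cos(h)^2 + 2*cos(h) + 34)*sin(h)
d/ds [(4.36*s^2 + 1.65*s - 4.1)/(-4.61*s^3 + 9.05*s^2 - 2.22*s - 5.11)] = (20.0996*s^4 + 15.213*s^3 - 81.3147*s^2 + 29.6508*s - 17.5335)/(21.2521*s^6 - 83.441*s^5 + 102.3709*s^4 + 6.93219999999999*s^3 - 87.5626*s^2 + 22.6884*s + 26.1121)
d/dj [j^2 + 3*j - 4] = 2*j + 3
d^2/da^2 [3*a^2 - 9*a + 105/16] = 6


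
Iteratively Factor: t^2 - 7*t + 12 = (t - 3)*(t - 4)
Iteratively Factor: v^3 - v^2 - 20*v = (v)*(v^2 - v - 20) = v*(v - 5)*(v + 4)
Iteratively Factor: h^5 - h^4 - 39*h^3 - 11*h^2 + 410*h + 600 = (h - 5)*(h^4 + 4*h^3 - 19*h^2 - 106*h - 120) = (h - 5)*(h + 2)*(h^3 + 2*h^2 - 23*h - 60) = (h - 5)^2*(h + 2)*(h^2 + 7*h + 12) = (h - 5)^2*(h + 2)*(h + 4)*(h + 3)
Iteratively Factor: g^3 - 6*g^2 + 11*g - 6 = (g - 2)*(g^2 - 4*g + 3) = (g - 3)*(g - 2)*(g - 1)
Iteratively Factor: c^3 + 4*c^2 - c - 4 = (c - 1)*(c^2 + 5*c + 4) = (c - 1)*(c + 1)*(c + 4)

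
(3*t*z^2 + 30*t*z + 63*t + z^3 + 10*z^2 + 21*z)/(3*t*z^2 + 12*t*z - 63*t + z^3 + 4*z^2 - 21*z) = (z + 3)/(z - 3)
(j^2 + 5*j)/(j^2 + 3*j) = (j + 5)/(j + 3)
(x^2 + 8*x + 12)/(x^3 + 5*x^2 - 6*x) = (x + 2)/(x*(x - 1))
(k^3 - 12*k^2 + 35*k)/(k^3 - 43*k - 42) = k*(k - 5)/(k^2 + 7*k + 6)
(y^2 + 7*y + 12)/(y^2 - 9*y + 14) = (y^2 + 7*y + 12)/(y^2 - 9*y + 14)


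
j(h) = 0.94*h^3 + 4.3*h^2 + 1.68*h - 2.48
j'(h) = 2.82*h^2 + 8.6*h + 1.68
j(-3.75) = 2.12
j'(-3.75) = 9.09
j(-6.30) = -77.44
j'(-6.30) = 59.43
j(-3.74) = 2.21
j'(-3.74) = 8.96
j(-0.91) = -1.16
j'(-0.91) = -3.81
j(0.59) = 0.20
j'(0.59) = 7.74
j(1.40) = 10.88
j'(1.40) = 19.25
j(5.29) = 265.89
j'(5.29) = 126.09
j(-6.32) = -78.64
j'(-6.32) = 59.97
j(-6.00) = -60.80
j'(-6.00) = 51.60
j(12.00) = 2261.20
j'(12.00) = 510.96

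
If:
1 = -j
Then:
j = -1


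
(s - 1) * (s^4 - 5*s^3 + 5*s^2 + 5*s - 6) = s^5 - 6*s^4 + 10*s^3 - 11*s + 6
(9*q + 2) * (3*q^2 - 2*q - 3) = 27*q^3 - 12*q^2 - 31*q - 6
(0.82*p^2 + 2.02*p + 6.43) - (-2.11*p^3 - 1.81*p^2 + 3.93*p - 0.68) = 2.11*p^3 + 2.63*p^2 - 1.91*p + 7.11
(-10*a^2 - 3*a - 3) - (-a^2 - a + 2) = -9*a^2 - 2*a - 5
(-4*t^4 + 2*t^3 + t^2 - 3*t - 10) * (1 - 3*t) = 12*t^5 - 10*t^4 - t^3 + 10*t^2 + 27*t - 10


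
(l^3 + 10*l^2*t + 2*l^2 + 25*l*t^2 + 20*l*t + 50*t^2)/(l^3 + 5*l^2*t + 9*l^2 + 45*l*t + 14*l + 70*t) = (l + 5*t)/(l + 7)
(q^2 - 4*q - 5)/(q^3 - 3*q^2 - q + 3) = (q - 5)/(q^2 - 4*q + 3)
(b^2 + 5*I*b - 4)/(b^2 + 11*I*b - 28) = (b + I)/(b + 7*I)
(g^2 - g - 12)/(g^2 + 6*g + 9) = (g - 4)/(g + 3)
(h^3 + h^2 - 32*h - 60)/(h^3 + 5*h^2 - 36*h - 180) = (h + 2)/(h + 6)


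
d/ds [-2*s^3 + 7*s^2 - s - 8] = -6*s^2 + 14*s - 1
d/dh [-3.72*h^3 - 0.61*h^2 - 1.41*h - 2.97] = -11.16*h^2 - 1.22*h - 1.41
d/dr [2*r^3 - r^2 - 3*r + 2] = 6*r^2 - 2*r - 3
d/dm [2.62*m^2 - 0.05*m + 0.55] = 5.24*m - 0.05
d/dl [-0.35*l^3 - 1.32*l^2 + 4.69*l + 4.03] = -1.05*l^2 - 2.64*l + 4.69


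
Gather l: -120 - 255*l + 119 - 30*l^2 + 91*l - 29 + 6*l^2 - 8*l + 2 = -24*l^2 - 172*l - 28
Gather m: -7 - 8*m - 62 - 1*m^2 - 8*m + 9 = -m^2 - 16*m - 60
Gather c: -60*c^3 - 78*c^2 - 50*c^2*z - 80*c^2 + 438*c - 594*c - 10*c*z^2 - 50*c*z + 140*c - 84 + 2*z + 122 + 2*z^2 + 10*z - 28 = -60*c^3 + c^2*(-50*z - 158) + c*(-10*z^2 - 50*z - 16) + 2*z^2 + 12*z + 10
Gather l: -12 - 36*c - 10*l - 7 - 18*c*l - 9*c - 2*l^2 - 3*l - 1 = -45*c - 2*l^2 + l*(-18*c - 13) - 20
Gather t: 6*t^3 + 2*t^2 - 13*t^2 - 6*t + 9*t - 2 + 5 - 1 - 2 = 6*t^3 - 11*t^2 + 3*t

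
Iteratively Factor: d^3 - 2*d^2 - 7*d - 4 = (d + 1)*(d^2 - 3*d - 4) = (d + 1)^2*(d - 4)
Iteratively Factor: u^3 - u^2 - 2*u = (u + 1)*(u^2 - 2*u) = u*(u + 1)*(u - 2)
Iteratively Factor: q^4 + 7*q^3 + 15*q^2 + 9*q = (q + 1)*(q^3 + 6*q^2 + 9*q) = q*(q + 1)*(q^2 + 6*q + 9) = q*(q + 1)*(q + 3)*(q + 3)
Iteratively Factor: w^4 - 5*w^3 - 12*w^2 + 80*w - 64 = (w - 4)*(w^3 - w^2 - 16*w + 16) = (w - 4)^2*(w^2 + 3*w - 4) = (w - 4)^2*(w - 1)*(w + 4)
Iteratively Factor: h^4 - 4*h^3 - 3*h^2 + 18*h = (h - 3)*(h^3 - h^2 - 6*h) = (h - 3)*(h + 2)*(h^2 - 3*h) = (h - 3)^2*(h + 2)*(h)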